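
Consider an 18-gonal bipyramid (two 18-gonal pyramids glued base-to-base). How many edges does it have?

A bipyramid over an n-gon has 2n triangular faces and n + 2 vertices: V = 18 + 2 = 20, E = 3·18 = 54, F = 2·18 = 36.

54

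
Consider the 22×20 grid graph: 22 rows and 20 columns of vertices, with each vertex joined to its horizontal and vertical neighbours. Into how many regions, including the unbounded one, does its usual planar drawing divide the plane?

400

The grid has V = 22·20 = 440 vertices and E = 22·19 + 20·21 = 838 edges.
F = 2 − V + E = 2 − 440 + 838 = 400.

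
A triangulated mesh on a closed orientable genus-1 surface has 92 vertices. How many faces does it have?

χ = 2 − 2·1 = 0, and every face is a triangle so 3F = 2E.
V − E + F = 0 with E = 3F/2 gives 92 − (3/2 − 1)·F = 0, so F = 184 and E = 276.

184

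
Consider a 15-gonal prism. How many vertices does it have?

A prism on an n-gon has two n-gon bases and n rectangular sides: V = 2·15 = 30, E = 3·15 = 45, F = 15 + 2 = 17.

30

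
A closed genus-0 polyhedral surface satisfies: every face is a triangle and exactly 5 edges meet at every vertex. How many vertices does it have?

Each face has 3 edges and each edge borders two faces, so 2E = 3F.
Each vertex has degree 5, so 5V = 2E and hence V = 3F/5.
Euler: V − E + F = 2 ⇒ (3F/5) − (3F/2) + F = 2.
Multiply by 10: (6 − 15 + 10)F = 20, i.e. 1F = 20.
So F = 20, E = 3·20/2 = 30, V = 3·20/5 = 12.

12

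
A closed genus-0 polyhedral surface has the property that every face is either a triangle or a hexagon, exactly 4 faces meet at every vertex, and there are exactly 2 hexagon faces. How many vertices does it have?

Let x be the number of triangles; then F = 2 + x.
Edge–face incidences: 2E = 6·2 + 3·x = 12 + 3x.
Every vertex has degree 4, so 4V = 2E.
Euler: V − E + F = 2 ⇒ (2E)/4 − E + (2 + x) = 2.
Multiply by 8: 2·(2E) − 4·(2E) + 8·(2 + x) = 16, i.e. 16 + 8x − 2·(12 + 3x) = 16.
Collecting terms: 2x − 8 = 16, so 2x = 24, so x = 12.
Then 2E = 12 + 3·12 = 48, so E = 24, V = 2E/4 = 12, F = 2 + 12 = 14.

12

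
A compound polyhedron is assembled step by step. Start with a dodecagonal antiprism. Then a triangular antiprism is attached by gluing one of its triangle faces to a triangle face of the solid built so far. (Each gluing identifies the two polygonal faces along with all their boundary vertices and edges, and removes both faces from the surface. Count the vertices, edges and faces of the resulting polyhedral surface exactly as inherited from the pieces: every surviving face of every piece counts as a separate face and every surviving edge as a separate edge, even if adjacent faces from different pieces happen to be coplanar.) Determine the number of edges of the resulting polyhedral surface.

57

A dodecagonal antiprism: V=24, E=48, F=26.
Attach a triangular antiprism (V=6, E=12, F=8) along a 3-gon: merge 3 vertices and 3 edges, delete both glued faces → V=27, E=57, F=32.
Check: V − E + F = 27 − 57 + 32 = 2.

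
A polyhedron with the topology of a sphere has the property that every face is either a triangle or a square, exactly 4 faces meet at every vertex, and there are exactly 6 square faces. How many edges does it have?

24

Let x be the number of triangles; then F = 6 + x.
Edge–face incidences: 2E = 4·6 + 3·x = 24 + 3x.
Every vertex has degree 4, so 4V = 2E.
Euler: V − E + F = 2 ⇒ (2E)/4 − E + (6 + x) = 2.
Multiply by 8: 2·(2E) − 4·(2E) + 8·(6 + x) = 16, i.e. 48 + 8x − 2·(24 + 3x) = 16.
Collecting terms: 2x = 16, so x = 8.
Then 2E = 24 + 3·8 = 48, so E = 24, V = 2E/4 = 12, F = 6 + 8 = 14.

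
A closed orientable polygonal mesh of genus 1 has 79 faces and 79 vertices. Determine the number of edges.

158

For a closed orientable surface of genus 1, χ = 2 − 2·1 = 0.
E = V + F − (0) = 79 + 79 − (0) = 158.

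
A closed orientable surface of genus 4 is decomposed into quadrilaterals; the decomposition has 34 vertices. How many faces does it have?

χ = 2 − 2·4 = -6, and every face is a square so 4F = 2E.
V − E + F = -6 with E = 4F/2 gives 34 − (4/2 − 1)·F = -6, so F = 40 and E = 80.

40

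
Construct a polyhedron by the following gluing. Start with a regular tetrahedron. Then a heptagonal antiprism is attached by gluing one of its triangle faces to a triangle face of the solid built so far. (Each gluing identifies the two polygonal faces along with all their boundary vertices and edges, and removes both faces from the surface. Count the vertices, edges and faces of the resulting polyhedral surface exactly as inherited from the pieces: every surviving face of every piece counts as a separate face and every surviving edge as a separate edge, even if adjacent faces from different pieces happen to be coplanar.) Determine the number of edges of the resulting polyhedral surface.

A regular tetrahedron: V=4, E=6, F=4.
Attach a heptagonal antiprism (V=14, E=28, F=16) along a 3-gon: merge 3 vertices and 3 edges, delete both glued faces → V=15, E=31, F=18.
Check: V − E + F = 15 − 31 + 18 = 2.

31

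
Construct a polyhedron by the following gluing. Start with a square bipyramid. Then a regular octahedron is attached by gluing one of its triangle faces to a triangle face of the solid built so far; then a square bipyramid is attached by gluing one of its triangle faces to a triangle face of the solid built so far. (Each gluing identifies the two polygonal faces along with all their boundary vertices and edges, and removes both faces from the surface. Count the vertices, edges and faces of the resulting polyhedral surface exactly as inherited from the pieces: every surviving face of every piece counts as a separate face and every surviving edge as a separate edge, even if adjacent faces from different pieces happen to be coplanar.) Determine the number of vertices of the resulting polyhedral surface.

A square bipyramid: V=6, E=12, F=8.
Attach a regular octahedron (V=6, E=12, F=8) along a 3-gon: merge 3 vertices and 3 edges, delete both glued faces → V=9, E=21, F=14.
Attach a square bipyramid (V=6, E=12, F=8) along a 3-gon: merge 3 vertices and 3 edges, delete both glued faces → V=12, E=30, F=20.
Check: V − E + F = 12 − 30 + 20 = 2.

12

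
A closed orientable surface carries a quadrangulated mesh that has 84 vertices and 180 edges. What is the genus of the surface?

4

Every face is a square and each edge borders two faces, so 4F = 2·180, giving F = 90.
χ = V − E + F = 84 − 180 + 90 = -6.
For a closed orientable surface χ = 2 − 2g, so g = (2 − (-6))/2 = 4.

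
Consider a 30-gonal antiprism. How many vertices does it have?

An antiprism on an n-gon has two n-gon caps and 2n triangles: V = 2·30 = 60, E = 4·30 = 120, F = 2·30 + 2 = 62.

60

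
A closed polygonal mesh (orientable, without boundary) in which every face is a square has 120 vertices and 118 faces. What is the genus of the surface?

Every face is a square, so 2E = 4·118 = 472, giving E = 236.
χ = V − E + F = 120 − 236 + 118 = 2.
For a closed orientable surface χ = 2 − 2g, so g = (2 − (2))/2 = 0.

0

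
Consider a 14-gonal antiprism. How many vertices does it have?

An antiprism on an n-gon has two n-gon caps and 2n triangles: V = 2·14 = 28, E = 4·14 = 56, F = 2·14 + 2 = 30.

28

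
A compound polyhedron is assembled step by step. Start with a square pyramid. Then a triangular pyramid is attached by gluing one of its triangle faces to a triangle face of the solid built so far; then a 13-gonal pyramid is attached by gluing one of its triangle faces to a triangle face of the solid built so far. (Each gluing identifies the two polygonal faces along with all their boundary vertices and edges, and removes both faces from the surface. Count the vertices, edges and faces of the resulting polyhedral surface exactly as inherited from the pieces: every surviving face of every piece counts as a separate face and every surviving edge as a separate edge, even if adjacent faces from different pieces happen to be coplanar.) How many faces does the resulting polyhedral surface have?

19

A square pyramid: V=5, E=8, F=5.
Attach a triangular pyramid (V=4, E=6, F=4) along a 3-gon: merge 3 vertices and 3 edges, delete both glued faces → V=6, E=11, F=7.
Attach a 13-gonal pyramid (V=14, E=26, F=14) along a 3-gon: merge 3 vertices and 3 edges, delete both glued faces → V=17, E=34, F=19.
Check: V − E + F = 17 − 34 + 19 = 2.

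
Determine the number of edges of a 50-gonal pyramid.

100

A pyramid on an n-gon base has one n-gon and n triangles: V = 50 + 1 = 51, E = 2·50 = 100, F = 50 + 1 = 51.
Check: V − E + F = 51 − 100 + 51 = 2.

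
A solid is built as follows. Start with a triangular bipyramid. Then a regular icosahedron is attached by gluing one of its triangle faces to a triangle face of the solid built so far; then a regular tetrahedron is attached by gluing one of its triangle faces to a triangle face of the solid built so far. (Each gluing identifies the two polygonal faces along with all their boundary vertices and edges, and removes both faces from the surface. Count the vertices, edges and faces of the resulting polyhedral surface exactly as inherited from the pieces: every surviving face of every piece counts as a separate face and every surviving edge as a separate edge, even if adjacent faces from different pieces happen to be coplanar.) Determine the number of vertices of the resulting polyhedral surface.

A triangular bipyramid: V=5, E=9, F=6.
Attach a regular icosahedron (V=12, E=30, F=20) along a 3-gon: merge 3 vertices and 3 edges, delete both glued faces → V=14, E=36, F=24.
Attach a regular tetrahedron (V=4, E=6, F=4) along a 3-gon: merge 3 vertices and 3 edges, delete both glued faces → V=15, E=39, F=26.
Check: V − E + F = 15 − 39 + 26 = 2.

15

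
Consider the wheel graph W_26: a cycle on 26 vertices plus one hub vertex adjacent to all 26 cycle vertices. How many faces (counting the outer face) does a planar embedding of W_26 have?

W_26 has V = 26 + 1 = 27 vertices and E = 2·26 = 52 edges.
By Euler's formula F = 2 − V + E = 2 − 27 + 52 = 27.

27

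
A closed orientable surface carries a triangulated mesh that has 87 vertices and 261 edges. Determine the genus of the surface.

1

Every face is a triangle and each edge borders two faces, so 3F = 2·261, giving F = 174.
χ = V − E + F = 87 − 261 + 174 = 0.
For a closed orientable surface χ = 2 − 2g, so g = (2 − (0))/2 = 1.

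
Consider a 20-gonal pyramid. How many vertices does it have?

21

A pyramid on an n-gon base has one n-gon and n triangles: V = 20 + 1 = 21, E = 2·20 = 40, F = 20 + 1 = 21.
Check: V − E + F = 21 − 40 + 21 = 2.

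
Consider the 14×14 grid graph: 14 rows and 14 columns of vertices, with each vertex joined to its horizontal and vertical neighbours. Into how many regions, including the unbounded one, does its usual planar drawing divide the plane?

The grid has V = 14·14 = 196 vertices and E = 14·13 + 14·13 = 364 edges.
F = 2 − V + E = 2 − 196 + 364 = 170.

170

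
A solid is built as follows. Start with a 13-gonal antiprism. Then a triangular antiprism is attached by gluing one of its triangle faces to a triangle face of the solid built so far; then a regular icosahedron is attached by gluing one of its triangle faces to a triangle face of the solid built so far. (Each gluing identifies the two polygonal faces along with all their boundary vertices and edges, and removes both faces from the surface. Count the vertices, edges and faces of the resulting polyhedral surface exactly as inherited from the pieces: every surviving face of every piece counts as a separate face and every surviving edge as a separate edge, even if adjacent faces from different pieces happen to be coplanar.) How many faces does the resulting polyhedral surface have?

A 13-gonal antiprism: V=26, E=52, F=28.
Attach a triangular antiprism (V=6, E=12, F=8) along a 3-gon: merge 3 vertices and 3 edges, delete both glued faces → V=29, E=61, F=34.
Attach a regular icosahedron (V=12, E=30, F=20) along a 3-gon: merge 3 vertices and 3 edges, delete both glued faces → V=38, E=88, F=52.
Check: V − E + F = 38 − 88 + 52 = 2.

52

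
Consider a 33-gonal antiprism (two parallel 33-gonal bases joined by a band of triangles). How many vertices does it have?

An antiprism on an n-gon has two n-gon caps and 2n triangles: V = 2·33 = 66, E = 4·33 = 132, F = 2·33 + 2 = 68.
Check: V − E + F = 66 − 132 + 68 = 2.

66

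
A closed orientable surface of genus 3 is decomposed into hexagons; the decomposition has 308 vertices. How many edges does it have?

χ = 2 − 2·3 = -4, and every face is a hexagon so 6F = 2E.
V − E + F = -4 with E = 6F/2 gives 308 − (6/2 − 1)·F = -4, so F = 156 and E = 468.

468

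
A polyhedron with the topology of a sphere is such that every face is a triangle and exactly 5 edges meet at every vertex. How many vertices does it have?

Each face has 3 edges and each edge borders two faces, so 2E = 3F.
Each vertex has degree 5, so 5V = 2E and hence V = 3F/5.
Euler: V − E + F = 2 ⇒ (3F/5) − (3F/2) + F = 2.
Multiply by 10: (6 − 15 + 10)F = 20, i.e. 1F = 20.
So F = 20, E = 3·20/2 = 30, V = 3·20/5 = 12.

12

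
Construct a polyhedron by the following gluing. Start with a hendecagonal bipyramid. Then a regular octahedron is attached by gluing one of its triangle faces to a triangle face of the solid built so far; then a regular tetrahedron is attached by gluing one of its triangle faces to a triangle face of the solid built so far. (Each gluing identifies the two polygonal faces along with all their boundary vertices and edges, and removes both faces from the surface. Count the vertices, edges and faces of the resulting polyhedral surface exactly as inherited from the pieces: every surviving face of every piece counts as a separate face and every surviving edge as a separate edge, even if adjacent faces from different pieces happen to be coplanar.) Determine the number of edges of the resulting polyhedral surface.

A hendecagonal bipyramid: V=13, E=33, F=22.
Attach a regular octahedron (V=6, E=12, F=8) along a 3-gon: merge 3 vertices and 3 edges, delete both glued faces → V=16, E=42, F=28.
Attach a regular tetrahedron (V=4, E=6, F=4) along a 3-gon: merge 3 vertices and 3 edges, delete both glued faces → V=17, E=45, F=30.
Check: V − E + F = 17 − 45 + 30 = 2.

45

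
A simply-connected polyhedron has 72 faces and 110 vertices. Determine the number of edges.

180

Here V − E + F = 2.
E = V + F − (2) = 110 + 72 − (2) = 180.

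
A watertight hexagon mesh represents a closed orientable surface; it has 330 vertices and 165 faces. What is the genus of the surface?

1

Every face is a hexagon, so 2E = 6·165 = 990, giving E = 495.
χ = V − E + F = 330 − 495 + 165 = 0.
For a closed orientable surface χ = 2 − 2g, so g = (2 − (0))/2 = 1.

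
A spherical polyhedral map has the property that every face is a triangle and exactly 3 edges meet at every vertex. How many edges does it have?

6

Each face has 3 edges and each edge borders two faces, so 2E = 3F.
Each vertex has degree 3, so 3V = 2E and hence V = 3F/3.
Euler: V − E + F = 2 ⇒ (3F/3) − (3F/2) + F = 2.
Multiply by 6: (6 − 9 + 6)F = 12, i.e. 3F = 12.
So F = 4, E = 3·4/2 = 6, V = 3·4/3 = 4.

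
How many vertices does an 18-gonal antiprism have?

An antiprism on an n-gon has two n-gon caps and 2n triangles: V = 2·18 = 36, E = 4·18 = 72, F = 2·18 + 2 = 38.

36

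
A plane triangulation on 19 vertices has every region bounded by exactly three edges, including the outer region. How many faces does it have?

In a plane triangulation 3F = 2E and V − E + F = 2, so F = 2V − 4 = 2·19 − 4 = 34.

34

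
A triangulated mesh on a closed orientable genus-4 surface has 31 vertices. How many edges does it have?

χ = 2 − 2·4 = -6, and every face is a triangle so 3F = 2E.
V − E + F = -6 with E = 3F/2 gives 31 − (3/2 − 1)·F = -6, so F = 74 and E = 111.

111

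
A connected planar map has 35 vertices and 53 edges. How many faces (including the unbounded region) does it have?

20

Euler's formula for a connected plane graph: V − E + F = 2, so F = 2 − 35 + 53 = 20.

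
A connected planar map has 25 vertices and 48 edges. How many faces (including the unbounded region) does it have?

25

Euler's formula for a connected plane graph: V − E + F = 2, so F = 2 − 25 + 48 = 25.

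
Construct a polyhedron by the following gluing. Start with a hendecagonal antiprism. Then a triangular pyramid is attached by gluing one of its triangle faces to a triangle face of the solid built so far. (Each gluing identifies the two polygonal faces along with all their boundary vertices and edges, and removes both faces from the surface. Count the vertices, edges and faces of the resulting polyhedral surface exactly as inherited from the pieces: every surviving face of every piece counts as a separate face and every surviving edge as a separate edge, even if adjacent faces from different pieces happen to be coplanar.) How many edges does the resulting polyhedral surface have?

47

A hendecagonal antiprism: V=22, E=44, F=24.
Attach a triangular pyramid (V=4, E=6, F=4) along a 3-gon: merge 3 vertices and 3 edges, delete both glued faces → V=23, E=47, F=26.
Check: V − E + F = 23 − 47 + 26 = 2.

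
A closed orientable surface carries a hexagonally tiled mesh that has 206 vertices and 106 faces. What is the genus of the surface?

Every face is a hexagon, so 2E = 6·106 = 636, giving E = 318.
χ = V − E + F = 206 − 318 + 106 = -6.
For a closed orientable surface χ = 2 − 2g, so g = (2 − (-6))/2 = 4.

4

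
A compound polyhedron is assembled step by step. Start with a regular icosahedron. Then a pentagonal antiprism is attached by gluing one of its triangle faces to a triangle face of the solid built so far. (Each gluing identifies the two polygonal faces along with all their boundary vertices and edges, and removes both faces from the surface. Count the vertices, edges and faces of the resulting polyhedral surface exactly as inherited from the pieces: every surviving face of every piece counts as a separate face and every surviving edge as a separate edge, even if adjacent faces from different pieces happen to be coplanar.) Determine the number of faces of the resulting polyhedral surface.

A regular icosahedron: V=12, E=30, F=20.
Attach a pentagonal antiprism (V=10, E=20, F=12) along a 3-gon: merge 3 vertices and 3 edges, delete both glued faces → V=19, E=47, F=30.
Check: V − E + F = 19 − 47 + 30 = 2.

30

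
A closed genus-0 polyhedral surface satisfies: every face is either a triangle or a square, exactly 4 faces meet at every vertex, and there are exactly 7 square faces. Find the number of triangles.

Let x be the number of triangles; then F = 7 + x.
Edge–face incidences: 2E = 4·7 + 3·x = 28 + 3x.
Every vertex has degree 4, so 4V = 2E.
Euler: V − E + F = 2 ⇒ (2E)/4 − E + (7 + x) = 2.
Multiply by 8: 2·(2E) − 4·(2E) + 8·(7 + x) = 16, i.e. 56 + 8x − 2·(28 + 3x) = 16.
Collecting terms: 2x = 16, so x = 8.
Then 2E = 28 + 3·8 = 52, so E = 26, V = 2E/4 = 13, F = 7 + 8 = 15.

8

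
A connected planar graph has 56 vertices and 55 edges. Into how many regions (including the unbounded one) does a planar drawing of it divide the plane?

1

Euler's formula for a connected plane graph: V − E + F = 2, so F = 2 − 56 + 55 = 1.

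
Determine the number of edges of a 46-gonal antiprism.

An antiprism on an n-gon has two n-gon caps and 2n triangles: V = 2·46 = 92, E = 4·46 = 184, F = 2·46 + 2 = 94.

184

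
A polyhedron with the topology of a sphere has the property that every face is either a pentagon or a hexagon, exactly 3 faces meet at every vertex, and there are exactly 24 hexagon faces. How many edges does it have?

Let x be the number of pentagons; then F = 24 + x.
Edge–face incidences: 2E = 6·24 + 5·x = 144 + 5x.
Every vertex has degree 3, so 3V = 2E.
Euler: V − E + F = 2 ⇒ (2E)/3 − E + (24 + x) = 2.
Multiply by 6: 2·(2E) − 3·(2E) + 6·(24 + x) = 12, i.e. 144 + 6x − (144 + 5x) = 12.
Collecting terms: x = 12.
Then 2E = 144 + 5·12 = 204, so E = 102, V = 2E/3 = 68, F = 24 + 12 = 36.

102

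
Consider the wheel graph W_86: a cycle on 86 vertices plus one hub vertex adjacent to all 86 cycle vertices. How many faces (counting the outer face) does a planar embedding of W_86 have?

87

W_86 has V = 86 + 1 = 87 vertices and E = 2·86 = 172 edges.
By Euler's formula F = 2 − V + E = 2 − 87 + 172 = 87.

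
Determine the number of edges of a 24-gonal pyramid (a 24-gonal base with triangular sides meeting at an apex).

A pyramid on an n-gon base has one n-gon and n triangles: V = 24 + 1 = 25, E = 2·24 = 48, F = 24 + 1 = 25.

48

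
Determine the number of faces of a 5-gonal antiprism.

12

An antiprism on an n-gon has two n-gon caps and 2n triangles: V = 2·5 = 10, E = 4·5 = 20, F = 2·5 + 2 = 12.
Check: V − E + F = 10 − 20 + 12 = 2.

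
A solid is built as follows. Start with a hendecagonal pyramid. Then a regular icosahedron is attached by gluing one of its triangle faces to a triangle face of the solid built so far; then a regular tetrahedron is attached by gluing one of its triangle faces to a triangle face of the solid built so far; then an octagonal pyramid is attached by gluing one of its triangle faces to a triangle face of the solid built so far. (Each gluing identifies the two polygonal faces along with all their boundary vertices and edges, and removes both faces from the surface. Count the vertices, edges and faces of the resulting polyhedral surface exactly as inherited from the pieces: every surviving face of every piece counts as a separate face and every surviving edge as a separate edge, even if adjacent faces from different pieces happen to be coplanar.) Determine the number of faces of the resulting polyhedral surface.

39

A hendecagonal pyramid: V=12, E=22, F=12.
Attach a regular icosahedron (V=12, E=30, F=20) along a 3-gon: merge 3 vertices and 3 edges, delete both glued faces → V=21, E=49, F=30.
Attach a regular tetrahedron (V=4, E=6, F=4) along a 3-gon: merge 3 vertices and 3 edges, delete both glued faces → V=22, E=52, F=32.
Attach an octagonal pyramid (V=9, E=16, F=9) along a 3-gon: merge 3 vertices and 3 edges, delete both glued faces → V=28, E=65, F=39.
Check: V − E + F = 28 − 65 + 39 = 2.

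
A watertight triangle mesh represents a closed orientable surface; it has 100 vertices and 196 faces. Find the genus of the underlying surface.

Every face is a triangle, so 2E = 3·196 = 588, giving E = 294.
χ = V − E + F = 100 − 294 + 196 = 2.
For a closed orientable surface χ = 2 − 2g, so g = (2 − (2))/2 = 0.

0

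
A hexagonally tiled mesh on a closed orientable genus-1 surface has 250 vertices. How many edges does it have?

375

χ = 2 − 2·1 = 0, and every face is a hexagon so 6F = 2E.
V − E + F = 0 with E = 6F/2 gives 250 − (6/2 − 1)·F = 0, so F = 125 and E = 375.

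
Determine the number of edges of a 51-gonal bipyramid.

153

A bipyramid over an n-gon has 2n triangular faces and n + 2 vertices: V = 51 + 2 = 53, E = 3·51 = 153, F = 2·51 = 102.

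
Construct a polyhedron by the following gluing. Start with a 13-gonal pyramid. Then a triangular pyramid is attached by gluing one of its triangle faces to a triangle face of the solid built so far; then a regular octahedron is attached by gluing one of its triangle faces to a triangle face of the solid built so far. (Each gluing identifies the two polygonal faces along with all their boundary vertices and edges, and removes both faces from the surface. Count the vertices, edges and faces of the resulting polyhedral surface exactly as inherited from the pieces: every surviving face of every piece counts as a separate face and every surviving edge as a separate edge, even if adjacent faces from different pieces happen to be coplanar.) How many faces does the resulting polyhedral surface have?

22

A 13-gonal pyramid: V=14, E=26, F=14.
Attach a triangular pyramid (V=4, E=6, F=4) along a 3-gon: merge 3 vertices and 3 edges, delete both glued faces → V=15, E=29, F=16.
Attach a regular octahedron (V=6, E=12, F=8) along a 3-gon: merge 3 vertices and 3 edges, delete both glued faces → V=18, E=38, F=22.
Check: V − E + F = 18 − 38 + 22 = 2.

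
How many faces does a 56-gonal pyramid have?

A pyramid on an n-gon base has one n-gon and n triangles: V = 56 + 1 = 57, E = 2·56 = 112, F = 56 + 1 = 57.

57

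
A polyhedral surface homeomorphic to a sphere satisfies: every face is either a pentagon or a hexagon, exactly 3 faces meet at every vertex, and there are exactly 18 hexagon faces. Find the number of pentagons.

Let x be the number of pentagons; then F = 18 + x.
Edge–face incidences: 2E = 6·18 + 5·x = 108 + 5x.
Every vertex has degree 3, so 3V = 2E.
Euler: V − E + F = 2 ⇒ (2E)/3 − E + (18 + x) = 2.
Multiply by 6: 2·(2E) − 3·(2E) + 6·(18 + x) = 12, i.e. 108 + 6x − (108 + 5x) = 12.
Collecting terms: x = 12.
Then 2E = 108 + 5·12 = 168, so E = 84, V = 2E/3 = 56, F = 18 + 12 = 30.

12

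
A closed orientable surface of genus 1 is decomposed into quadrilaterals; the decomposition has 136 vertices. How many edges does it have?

χ = 2 − 2·1 = 0, and every face is a square so 4F = 2E.
V − E + F = 0 with E = 4F/2 gives 136 − (4/2 − 1)·F = 0, so F = 136 and E = 272.

272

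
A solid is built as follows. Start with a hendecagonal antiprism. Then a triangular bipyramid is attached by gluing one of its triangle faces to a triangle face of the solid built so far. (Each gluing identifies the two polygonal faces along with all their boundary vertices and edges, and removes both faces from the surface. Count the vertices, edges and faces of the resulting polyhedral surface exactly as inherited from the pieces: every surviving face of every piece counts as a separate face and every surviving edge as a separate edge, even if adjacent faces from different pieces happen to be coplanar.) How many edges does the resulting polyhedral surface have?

A hendecagonal antiprism: V=22, E=44, F=24.
Attach a triangular bipyramid (V=5, E=9, F=6) along a 3-gon: merge 3 vertices and 3 edges, delete both glued faces → V=24, E=50, F=28.
Check: V − E + F = 24 − 50 + 28 = 2.

50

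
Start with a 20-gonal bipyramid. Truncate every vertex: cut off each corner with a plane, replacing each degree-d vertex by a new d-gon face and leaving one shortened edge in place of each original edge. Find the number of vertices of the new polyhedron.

The base solid has V = 22, E = 60, F = 40.
Truncation replaces each original edge-end by a new vertex, so V′ = 2E = 120.
Each original edge survives, and each old vertex of degree d contributes d new edges; summing degrees gives Σd = 2E, so E′ = E + 2E = 3E = 180.
Each original face survives and each original vertex becomes one new face: F′ = F + V = 62.

120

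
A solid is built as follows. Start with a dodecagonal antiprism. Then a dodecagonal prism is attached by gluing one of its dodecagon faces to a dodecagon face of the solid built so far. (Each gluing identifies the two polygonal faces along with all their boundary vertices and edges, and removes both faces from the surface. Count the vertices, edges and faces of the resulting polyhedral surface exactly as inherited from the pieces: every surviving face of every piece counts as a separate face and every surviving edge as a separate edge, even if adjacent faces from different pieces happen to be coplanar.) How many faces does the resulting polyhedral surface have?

A dodecagonal antiprism: V=24, E=48, F=26.
Attach a dodecagonal prism (V=24, E=36, F=14) along a 12-gon: merge 12 vertices and 12 edges, delete both glued faces → V=36, E=72, F=38.
Check: V − E + F = 36 − 72 + 38 = 2.

38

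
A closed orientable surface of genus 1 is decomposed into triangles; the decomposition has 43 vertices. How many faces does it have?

χ = 2 − 2·1 = 0, and every face is a triangle so 3F = 2E.
V − E + F = 0 with E = 3F/2 gives 43 − (3/2 − 1)·F = 0, so F = 86 and E = 129.

86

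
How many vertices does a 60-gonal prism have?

A prism on an n-gon has two n-gon bases and n rectangular sides: V = 2·60 = 120, E = 3·60 = 180, F = 60 + 2 = 62.

120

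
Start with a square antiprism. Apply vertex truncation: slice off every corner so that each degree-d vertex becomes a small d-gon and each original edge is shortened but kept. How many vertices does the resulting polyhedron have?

32

The base solid has V = 8, E = 16, F = 10.
Truncation replaces each original edge-end by a new vertex, so V′ = 2E = 32.
Each original edge survives, and each old vertex of degree d contributes d new edges; summing degrees gives Σd = 2E, so E′ = E + 2E = 3E = 48.
Each original face survives and each original vertex becomes one new face: F′ = F + V = 18.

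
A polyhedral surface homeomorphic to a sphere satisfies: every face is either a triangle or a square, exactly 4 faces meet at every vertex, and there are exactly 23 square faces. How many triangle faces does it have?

Let x be the number of triangles; then F = 23 + x.
Edge–face incidences: 2E = 4·23 + 3·x = 92 + 3x.
Every vertex has degree 4, so 4V = 2E.
Euler: V − E + F = 2 ⇒ (2E)/4 − E + (23 + x) = 2.
Multiply by 8: 2·(2E) − 4·(2E) + 8·(23 + x) = 16, i.e. 184 + 8x − 2·(92 + 3x) = 16.
Collecting terms: 2x = 16, so x = 8.
Then 2E = 92 + 3·8 = 116, so E = 58, V = 2E/4 = 29, F = 23 + 8 = 31.

8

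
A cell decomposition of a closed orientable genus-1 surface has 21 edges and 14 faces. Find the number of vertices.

For a closed orientable surface of genus 1, χ = 2 − 2·1 = 0.
V = 0 + E − F = 0 + 21 − 14 = 7.

7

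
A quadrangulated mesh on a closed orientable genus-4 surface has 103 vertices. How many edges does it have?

χ = 2 − 2·4 = -6, and every face is a square so 4F = 2E.
V − E + F = -6 with E = 4F/2 gives 103 − (4/2 − 1)·F = -6, so F = 109 and E = 218.

218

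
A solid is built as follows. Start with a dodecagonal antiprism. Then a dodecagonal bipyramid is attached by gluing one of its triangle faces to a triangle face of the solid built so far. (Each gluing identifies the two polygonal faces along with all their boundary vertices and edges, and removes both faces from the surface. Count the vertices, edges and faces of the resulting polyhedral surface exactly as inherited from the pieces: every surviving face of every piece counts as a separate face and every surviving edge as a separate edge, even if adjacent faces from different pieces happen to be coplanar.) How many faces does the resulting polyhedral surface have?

48

A dodecagonal antiprism: V=24, E=48, F=26.
Attach a dodecagonal bipyramid (V=14, E=36, F=24) along a 3-gon: merge 3 vertices and 3 edges, delete both glued faces → V=35, E=81, F=48.
Check: V − E + F = 35 − 81 + 48 = 2.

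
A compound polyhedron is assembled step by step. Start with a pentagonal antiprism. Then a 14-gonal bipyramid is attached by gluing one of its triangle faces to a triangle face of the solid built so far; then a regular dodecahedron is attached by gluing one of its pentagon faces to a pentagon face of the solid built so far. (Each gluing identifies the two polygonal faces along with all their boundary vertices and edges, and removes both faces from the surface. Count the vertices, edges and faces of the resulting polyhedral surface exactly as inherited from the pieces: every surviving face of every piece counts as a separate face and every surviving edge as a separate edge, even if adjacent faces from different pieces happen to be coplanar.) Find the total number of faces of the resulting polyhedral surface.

A pentagonal antiprism: V=10, E=20, F=12.
Attach a 14-gonal bipyramid (V=16, E=42, F=28) along a 3-gon: merge 3 vertices and 3 edges, delete both glued faces → V=23, E=59, F=38.
Attach a regular dodecahedron (V=20, E=30, F=12) along a 5-gon: merge 5 vertices and 5 edges, delete both glued faces → V=38, E=84, F=48.
Check: V − E + F = 38 − 84 + 48 = 2.

48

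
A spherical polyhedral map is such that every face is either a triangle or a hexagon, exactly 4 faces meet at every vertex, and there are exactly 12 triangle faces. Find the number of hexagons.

2

Let x be the number of hexagons; then F = 12 + x.
Edge–face incidences: 2E = 3·12 + 6·x = 36 + 6x.
Every vertex has degree 4, so 4V = 2E.
Euler: V − E + F = 2 ⇒ (2E)/4 − E + (12 + x) = 2.
Multiply by 8: 2·(2E) − 4·(2E) + 8·(12 + x) = 16, i.e. 96 + 8x − 2·(36 + 6x) = 16.
Collecting terms: −4x + 24 = 16, so −4x = −8, so x = 2.
Then 2E = 36 + 6·2 = 48, so E = 24, V = 2E/4 = 12, F = 12 + 2 = 14.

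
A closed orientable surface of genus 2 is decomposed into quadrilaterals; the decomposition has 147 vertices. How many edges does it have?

298

χ = 2 − 2·2 = -2, and every face is a square so 4F = 2E.
V − E + F = -2 with E = 4F/2 gives 147 − (4/2 − 1)·F = -2, so F = 149 and E = 298.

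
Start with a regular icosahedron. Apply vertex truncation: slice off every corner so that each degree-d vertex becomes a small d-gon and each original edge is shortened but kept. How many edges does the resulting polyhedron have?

90

The base solid has V = 12, E = 30, F = 20.
Truncation replaces each original edge-end by a new vertex, so V′ = 2E = 60.
Each original edge survives, and each old vertex of degree d contributes d new edges; summing degrees gives Σd = 2E, so E′ = E + 2E = 3E = 90.
Each original face survives and each original vertex becomes one new face: F′ = F + V = 32.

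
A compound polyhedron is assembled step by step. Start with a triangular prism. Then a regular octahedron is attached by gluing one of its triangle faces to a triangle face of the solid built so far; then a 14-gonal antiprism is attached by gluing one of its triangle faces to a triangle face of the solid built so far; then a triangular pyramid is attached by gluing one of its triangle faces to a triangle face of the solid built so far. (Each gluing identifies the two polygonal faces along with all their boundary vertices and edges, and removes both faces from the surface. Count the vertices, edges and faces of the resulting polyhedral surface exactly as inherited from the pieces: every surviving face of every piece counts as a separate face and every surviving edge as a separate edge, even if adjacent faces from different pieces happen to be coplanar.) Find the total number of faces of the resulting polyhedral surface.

41

A triangular prism: V=6, E=9, F=5.
Attach a regular octahedron (V=6, E=12, F=8) along a 3-gon: merge 3 vertices and 3 edges, delete both glued faces → V=9, E=18, F=11.
Attach a 14-gonal antiprism (V=28, E=56, F=30) along a 3-gon: merge 3 vertices and 3 edges, delete both glued faces → V=34, E=71, F=39.
Attach a triangular pyramid (V=4, E=6, F=4) along a 3-gon: merge 3 vertices and 3 edges, delete both glued faces → V=35, E=74, F=41.
Check: V − E + F = 35 − 74 + 41 = 2.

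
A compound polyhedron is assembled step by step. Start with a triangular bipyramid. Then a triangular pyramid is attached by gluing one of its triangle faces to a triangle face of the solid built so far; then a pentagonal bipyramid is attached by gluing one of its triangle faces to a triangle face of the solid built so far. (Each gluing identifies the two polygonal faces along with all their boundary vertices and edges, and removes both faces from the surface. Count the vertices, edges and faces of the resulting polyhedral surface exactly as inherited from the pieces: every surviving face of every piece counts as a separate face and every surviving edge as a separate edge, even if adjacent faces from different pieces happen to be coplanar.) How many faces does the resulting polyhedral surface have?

A triangular bipyramid: V=5, E=9, F=6.
Attach a triangular pyramid (V=4, E=6, F=4) along a 3-gon: merge 3 vertices and 3 edges, delete both glued faces → V=6, E=12, F=8.
Attach a pentagonal bipyramid (V=7, E=15, F=10) along a 3-gon: merge 3 vertices and 3 edges, delete both glued faces → V=10, E=24, F=16.
Check: V − E + F = 10 − 24 + 16 = 2.

16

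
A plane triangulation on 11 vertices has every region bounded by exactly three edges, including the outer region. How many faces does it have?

In a plane triangulation 3F = 2E and V − E + F = 2, so F = 2V − 4 = 2·11 − 4 = 18.

18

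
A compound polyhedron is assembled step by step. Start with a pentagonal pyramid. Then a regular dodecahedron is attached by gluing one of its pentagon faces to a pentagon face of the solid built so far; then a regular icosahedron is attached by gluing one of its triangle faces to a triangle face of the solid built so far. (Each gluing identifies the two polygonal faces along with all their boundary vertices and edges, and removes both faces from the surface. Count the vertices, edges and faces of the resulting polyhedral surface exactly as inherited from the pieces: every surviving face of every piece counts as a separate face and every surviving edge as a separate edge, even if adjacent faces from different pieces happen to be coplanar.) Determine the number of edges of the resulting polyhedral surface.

A pentagonal pyramid: V=6, E=10, F=6.
Attach a regular dodecahedron (V=20, E=30, F=12) along a 5-gon: merge 5 vertices and 5 edges, delete both glued faces → V=21, E=35, F=16.
Attach a regular icosahedron (V=12, E=30, F=20) along a 3-gon: merge 3 vertices and 3 edges, delete both glued faces → V=30, E=62, F=34.
Check: V − E + F = 30 − 62 + 34 = 2.

62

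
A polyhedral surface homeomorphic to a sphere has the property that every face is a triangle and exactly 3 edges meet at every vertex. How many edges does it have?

Each face has 3 edges and each edge borders two faces, so 2E = 3F.
Each vertex has degree 3, so 3V = 2E and hence V = 3F/3.
Euler: V − E + F = 2 ⇒ (3F/3) − (3F/2) + F = 2.
Multiply by 6: (6 − 9 + 6)F = 12, i.e. 3F = 12.
So F = 4, E = 3·4/2 = 6, V = 3·4/3 = 4.

6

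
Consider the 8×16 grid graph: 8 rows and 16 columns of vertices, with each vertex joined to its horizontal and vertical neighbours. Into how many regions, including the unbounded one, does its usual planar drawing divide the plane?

The grid has V = 8·16 = 128 vertices and E = 8·15 + 16·7 = 232 edges.
F = 2 − V + E = 2 − 128 + 232 = 106.

106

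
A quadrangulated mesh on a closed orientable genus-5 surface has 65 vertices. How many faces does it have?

χ = 2 − 2·5 = -8, and every face is a square so 4F = 2E.
V − E + F = -8 with E = 4F/2 gives 65 − (4/2 − 1)·F = -8, so F = 73 and E = 146.

73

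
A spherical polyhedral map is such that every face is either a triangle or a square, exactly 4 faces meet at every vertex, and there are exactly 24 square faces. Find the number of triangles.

8

Let x be the number of triangles; then F = 24 + x.
Edge–face incidences: 2E = 4·24 + 3·x = 96 + 3x.
Every vertex has degree 4, so 4V = 2E.
Euler: V − E + F = 2 ⇒ (2E)/4 − E + (24 + x) = 2.
Multiply by 8: 2·(2E) − 4·(2E) + 8·(24 + x) = 16, i.e. 192 + 8x − 2·(96 + 3x) = 16.
Collecting terms: 2x = 16, so x = 8.
Then 2E = 96 + 3·8 = 120, so E = 60, V = 2E/4 = 30, F = 24 + 8 = 32.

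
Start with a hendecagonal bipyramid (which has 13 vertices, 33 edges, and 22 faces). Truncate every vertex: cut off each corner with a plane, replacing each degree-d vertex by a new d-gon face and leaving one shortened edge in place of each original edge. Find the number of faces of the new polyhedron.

Truncation replaces each original edge-end by a new vertex, so V′ = 2E = 66.
Each original edge survives, and each old vertex of degree d contributes d new edges; summing degrees gives Σd = 2E, so E′ = E + 2E = 3E = 99.
Each original face survives and each original vertex becomes one new face: F′ = F + V = 35.

35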